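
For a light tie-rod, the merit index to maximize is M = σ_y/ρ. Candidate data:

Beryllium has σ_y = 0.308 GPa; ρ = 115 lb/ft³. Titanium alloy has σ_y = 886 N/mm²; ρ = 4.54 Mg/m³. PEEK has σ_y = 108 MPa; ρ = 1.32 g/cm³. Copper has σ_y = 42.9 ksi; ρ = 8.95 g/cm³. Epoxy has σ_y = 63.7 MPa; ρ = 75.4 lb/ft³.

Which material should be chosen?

titanium alloy

Normalizing units and computing the index:
  beryllium: σ_y = 308.0 MPa, ρ = 1842 kg/m³
  titanium alloy: σ_y = 886.0 MPa, ρ = 4540 kg/m³
  PEEK: σ_y = 108.0 MPa, ρ = 1320 kg/m³
  copper: σ_y = 295.8 MPa, ρ = 8950 kg/m³
  epoxy: σ_y = 63.70 MPa, ρ = 1208 kg/m³
  titanium alloy: M = 195 kN·m/kg
  beryllium: M = 167 kN·m/kg
  PEEK: M = 81.8 kN·m/kg
  epoxy: M = 52.7 kN·m/kg
  copper: M = 33.0 kN·m/kg
The maximum is for titanium alloy.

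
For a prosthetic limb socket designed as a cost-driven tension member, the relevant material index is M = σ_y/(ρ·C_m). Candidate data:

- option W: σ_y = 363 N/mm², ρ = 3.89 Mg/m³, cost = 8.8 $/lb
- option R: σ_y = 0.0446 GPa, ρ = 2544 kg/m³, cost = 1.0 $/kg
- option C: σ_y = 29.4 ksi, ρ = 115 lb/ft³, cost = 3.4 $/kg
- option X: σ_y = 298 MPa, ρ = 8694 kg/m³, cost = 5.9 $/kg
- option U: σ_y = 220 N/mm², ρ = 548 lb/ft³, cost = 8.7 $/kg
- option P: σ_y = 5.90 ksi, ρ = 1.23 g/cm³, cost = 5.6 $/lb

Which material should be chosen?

After converting to SI:
  option W: σ_y = 363.0 MPa, ρ = 3890 kg/m³, cost = 19.40 $/kg
  option R: σ_y = 44.60 MPa, ρ = 2544 kg/m³, cost = 1.000 $/kg
  option C: σ_y = 202.7 MPa, ρ = 1842 kg/m³, cost = 3.400 $/kg
  option X: σ_y = 298.0 MPa, ρ = 8694 kg/m³, cost = 5.900 $/kg
  option U: σ_y = 220.0 MPa, ρ = 8778 kg/m³, cost = 8.700 $/kg
  option P: σ_y = 40.68 MPa, ρ = 1230 kg/m³, cost = 12.35 $/kg
  option C: M = 32.4 kN·m per $
  option R: M = 17.5 kN·m per $
  option X: M = 5.81 kN·m per $
  option W: M = 4.81 kN·m per $
  option U: M = 2.88 kN·m per $
  option P: M = 2.68 kN·m per $
Option C ranks first.

option C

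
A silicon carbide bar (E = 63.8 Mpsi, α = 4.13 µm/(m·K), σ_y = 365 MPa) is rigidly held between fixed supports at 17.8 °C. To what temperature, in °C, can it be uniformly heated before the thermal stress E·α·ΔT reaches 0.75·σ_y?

168 °C

E = 63.8 Mpsi = 439.9 GPa.
E·α·ΔT = 273.8 MPa ⇒ ΔT = 273.8 / (439.9×10³ × 4.13×10⁻⁶) = 150.7 K.
T = 17.8 + 150.7 = 168.5 °C.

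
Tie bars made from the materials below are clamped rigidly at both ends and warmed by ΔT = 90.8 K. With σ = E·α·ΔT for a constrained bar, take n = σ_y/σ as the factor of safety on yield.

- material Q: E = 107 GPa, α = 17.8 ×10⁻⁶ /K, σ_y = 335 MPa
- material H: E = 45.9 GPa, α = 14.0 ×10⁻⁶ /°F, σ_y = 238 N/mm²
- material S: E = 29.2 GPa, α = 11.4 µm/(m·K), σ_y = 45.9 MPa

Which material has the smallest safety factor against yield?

material S

In consistent units (E in GPa, α in ×10⁻⁶/K, σ_y in MPa):
  material Q: E = 107.0, α = 17.8, σ_y = 335.0 → σ = 173 MPa, n = 1.94
  material H: E = 45.90, α = 25.2, σ_y = 238.0 → σ = 105 MPa, n = 2.27
  material S: E = 29.20, α = 11.4, σ_y = 45.90 → σ = 30.2 MPa, n = 1.52
The minimum is material S at n = 1.52.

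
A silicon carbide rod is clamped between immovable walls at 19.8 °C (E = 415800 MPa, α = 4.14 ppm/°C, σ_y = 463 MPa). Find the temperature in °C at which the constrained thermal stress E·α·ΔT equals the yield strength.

E = 415800 MPa = 415.8 GPa.
E·α·ΔT = 463.0 MPa ⇒ ΔT = 463.0 / (415.8×10³ × 4.14×10⁻⁶) = 269.0 K.
T = 19.8 + 269.0 = 288.8 °C.

289 °C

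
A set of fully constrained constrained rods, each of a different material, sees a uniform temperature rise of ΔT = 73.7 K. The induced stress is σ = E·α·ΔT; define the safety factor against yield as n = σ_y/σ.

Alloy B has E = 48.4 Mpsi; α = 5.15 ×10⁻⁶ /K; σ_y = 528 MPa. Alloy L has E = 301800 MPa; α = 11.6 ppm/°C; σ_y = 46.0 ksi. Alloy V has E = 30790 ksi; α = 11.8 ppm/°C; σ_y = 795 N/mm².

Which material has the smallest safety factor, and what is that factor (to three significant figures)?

Converting E to GPa, α to ×10⁻⁶/K, σ_y to MPa, then σ and n for each:
  alloy B: E = 333.7, α = 5.15, σ_y = 528.0 → σ = 127 MPa, n = 4.17
  alloy L: E = 301.8, α = 11.6, σ_y = 317.2 → σ = 258 MPa, n = 1.23
  alloy V: E = 212.3, α = 11.8, σ_y = 795.0 → σ = 185 MPa, n = 4.31
The minimum is alloy L at n = 1.23.

alloy L, n = 1.23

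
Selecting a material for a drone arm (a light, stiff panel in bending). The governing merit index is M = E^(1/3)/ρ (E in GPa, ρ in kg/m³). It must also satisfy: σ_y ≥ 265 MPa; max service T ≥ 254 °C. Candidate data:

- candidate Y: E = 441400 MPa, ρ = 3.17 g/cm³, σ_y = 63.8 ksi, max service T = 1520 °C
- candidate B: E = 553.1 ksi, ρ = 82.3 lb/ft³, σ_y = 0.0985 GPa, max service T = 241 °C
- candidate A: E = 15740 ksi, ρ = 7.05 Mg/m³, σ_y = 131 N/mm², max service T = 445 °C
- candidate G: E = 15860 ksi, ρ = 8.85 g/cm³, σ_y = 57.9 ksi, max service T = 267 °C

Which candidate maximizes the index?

Screen on constraints: σ_y ≥ 265 MPa; max service T ≥ 254 °C. Survivors: candidate Y, candidate G.
Putting every candidate on a common basis:
  candidate Y: E = 441.4 GPa, ρ = 3170 kg/m³
  candidate G: E = 109.4 GPa, ρ = 8850 kg/m³
  candidate Y: M = 2.40×10⁻³
  candidate G: M = 0.540×10⁻³
Candidate Y ranks first.

candidate Y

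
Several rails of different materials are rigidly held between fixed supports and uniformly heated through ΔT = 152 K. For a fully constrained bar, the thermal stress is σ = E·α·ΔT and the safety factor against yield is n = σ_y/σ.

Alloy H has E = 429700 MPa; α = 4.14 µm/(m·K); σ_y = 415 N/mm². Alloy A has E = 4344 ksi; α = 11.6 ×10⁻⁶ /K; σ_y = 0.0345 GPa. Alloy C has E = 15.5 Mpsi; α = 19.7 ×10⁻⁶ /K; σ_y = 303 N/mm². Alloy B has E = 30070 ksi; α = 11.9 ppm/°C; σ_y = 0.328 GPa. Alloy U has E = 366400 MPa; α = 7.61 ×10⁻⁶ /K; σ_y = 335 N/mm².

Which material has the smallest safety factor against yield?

alloy A

Converting E to GPa, α to ×10⁻⁶/K, σ_y to MPa, then σ and n for each:
  alloy H: E = 429.7, α = 4.14, σ_y = 415.0 → σ = 270 MPa, n = 1.53
  alloy A: E = 29.95, α = 11.6, σ_y = 34.50 → σ = 52.8 MPa, n = 0.653
  alloy C: E = 106.9, α = 19.7, σ_y = 303.0 → σ = 320 MPa, n = 0.947
  alloy B: E = 207.3, α = 11.9, σ_y = 328.0 → σ = 375 MPa, n = 0.875
  alloy U: E = 366.4, α = 7.61, σ_y = 335.0 → σ = 424 MPa, n = 0.790
The minimum is alloy A at n = 0.653.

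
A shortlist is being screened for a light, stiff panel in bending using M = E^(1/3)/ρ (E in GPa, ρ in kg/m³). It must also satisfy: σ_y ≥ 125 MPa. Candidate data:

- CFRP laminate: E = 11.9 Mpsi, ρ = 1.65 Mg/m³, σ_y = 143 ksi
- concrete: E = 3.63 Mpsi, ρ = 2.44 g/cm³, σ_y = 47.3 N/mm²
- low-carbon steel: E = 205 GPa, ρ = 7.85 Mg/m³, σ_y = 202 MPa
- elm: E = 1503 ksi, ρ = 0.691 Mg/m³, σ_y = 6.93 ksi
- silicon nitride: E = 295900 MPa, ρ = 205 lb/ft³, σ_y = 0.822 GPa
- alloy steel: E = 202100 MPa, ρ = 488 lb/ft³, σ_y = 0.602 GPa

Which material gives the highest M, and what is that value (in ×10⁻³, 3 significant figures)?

CFRP laminate, M = 2.63×10⁻³

Screen on constraints: σ_y ≥ 125 MPa. Survivors: CFRP laminate, low-carbon steel, silicon nitride, alloy steel.
In SI units:
  CFRP laminate: E = 82.05 GPa, ρ = 1650 kg/m³
  low-carbon steel: E = 205.0 GPa, ρ = 7850 kg/m³
  silicon nitride: E = 295.9 GPa, ρ = 3284 kg/m³
  alloy steel: E = 202.1 GPa, ρ = 7817 kg/m³
  CFRP laminate: M = 2.63×10⁻³
  silicon nitride: M = 2.03×10⁻³
  low-carbon steel: M = 0.751×10⁻³
  alloy steel: M = 0.751×10⁻³
CFRP laminate has the largest M.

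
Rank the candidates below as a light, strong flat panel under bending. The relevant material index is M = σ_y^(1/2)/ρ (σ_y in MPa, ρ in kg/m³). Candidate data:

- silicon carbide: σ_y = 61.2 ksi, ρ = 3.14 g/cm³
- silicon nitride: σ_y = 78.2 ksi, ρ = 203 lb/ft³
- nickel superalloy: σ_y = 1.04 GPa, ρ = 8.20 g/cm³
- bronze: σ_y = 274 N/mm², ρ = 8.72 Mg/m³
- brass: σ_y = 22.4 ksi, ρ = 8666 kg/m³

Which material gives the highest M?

silicon nitride

After converting to SI:
  silicon carbide: σ_y = 422.0 MPa, ρ = 3140 kg/m³
  silicon nitride: σ_y = 539.2 MPa, ρ = 3252 kg/m³
  nickel superalloy: σ_y = 1040 MPa, ρ = 8200 kg/m³
  bronze: σ_y = 274.0 MPa, ρ = 8720 kg/m³
  brass: σ_y = 154.4 MPa, ρ = 8666 kg/m³
  silicon nitride: M = 7.14×10⁻³
  silicon carbide: M = 6.54×10⁻³
  nickel superalloy: M = 3.93×10⁻³
  bronze: M = 1.90×10⁻³
  brass: M = 1.43×10⁻³
Highest index: silicon nitride.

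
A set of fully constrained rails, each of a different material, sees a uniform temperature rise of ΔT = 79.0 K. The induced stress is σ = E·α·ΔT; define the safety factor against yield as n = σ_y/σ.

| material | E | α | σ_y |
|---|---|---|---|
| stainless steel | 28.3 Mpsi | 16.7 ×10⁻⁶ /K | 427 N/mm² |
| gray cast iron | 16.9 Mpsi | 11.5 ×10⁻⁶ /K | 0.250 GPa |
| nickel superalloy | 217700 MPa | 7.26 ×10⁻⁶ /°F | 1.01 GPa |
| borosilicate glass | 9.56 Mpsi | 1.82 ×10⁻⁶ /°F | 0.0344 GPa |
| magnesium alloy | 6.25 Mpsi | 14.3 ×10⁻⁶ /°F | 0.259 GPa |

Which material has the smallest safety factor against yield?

With everything in SI (GPa, ×10⁻⁶/K, MPa):
  stainless steel: E = 195.1, α = 16.7, σ_y = 427.0 → σ = 257 MPa, n = 1.66
  gray cast iron: E = 116.5, α = 11.5, σ_y = 250.0 → σ = 106 MPa, n = 2.36
  nickel superalloy: E = 217.7, α = 13.1, σ_y = 1010 → σ = 225 MPa, n = 4.49
  borosilicate glass: E = 65.91, α = 3.28, σ_y = 34.40 → σ = 17.1 MPa, n = 2.02
  magnesium alloy: E = 43.09, α = 25.7, σ_y = 259.0 → σ = 87.6 MPa, n = 2.96
Stainless steel has the lowest safety factor, n = 1.66.

stainless steel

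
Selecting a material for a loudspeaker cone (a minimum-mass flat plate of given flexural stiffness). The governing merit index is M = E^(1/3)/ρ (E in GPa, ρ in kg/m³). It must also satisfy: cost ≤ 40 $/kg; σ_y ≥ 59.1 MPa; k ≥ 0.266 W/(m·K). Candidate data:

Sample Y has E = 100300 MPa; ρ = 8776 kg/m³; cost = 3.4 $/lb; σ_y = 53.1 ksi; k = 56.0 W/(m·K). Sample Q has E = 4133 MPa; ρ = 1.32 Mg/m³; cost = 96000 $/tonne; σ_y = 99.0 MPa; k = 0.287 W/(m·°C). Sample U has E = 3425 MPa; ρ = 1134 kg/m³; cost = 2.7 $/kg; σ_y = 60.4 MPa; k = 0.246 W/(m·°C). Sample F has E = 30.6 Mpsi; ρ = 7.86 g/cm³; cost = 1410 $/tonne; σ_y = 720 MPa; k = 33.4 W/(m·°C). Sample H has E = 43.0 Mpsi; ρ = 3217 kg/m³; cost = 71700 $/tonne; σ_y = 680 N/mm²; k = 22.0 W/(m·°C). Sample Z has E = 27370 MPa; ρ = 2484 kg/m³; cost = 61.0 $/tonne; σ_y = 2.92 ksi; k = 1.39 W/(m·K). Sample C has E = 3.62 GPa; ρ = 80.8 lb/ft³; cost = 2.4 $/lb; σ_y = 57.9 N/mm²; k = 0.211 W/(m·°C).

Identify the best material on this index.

sample F

Screen on constraints: cost ≤ 40 $/kg; σ_y ≥ 59.1 MPa; k ≥ 0.266 W/(m·K). Survivors: sample Y, sample F.
Convert each candidate to consistent units, then evaluate M:
  sample Y: E = 100.3 GPa, ρ = 8776 kg/m³
  sample F: E = 211.0 GPa, ρ = 7860 kg/m³
  sample F: M = 0.757×10⁻³
  sample Y: M = 0.529×10⁻³
Sample F ranks first.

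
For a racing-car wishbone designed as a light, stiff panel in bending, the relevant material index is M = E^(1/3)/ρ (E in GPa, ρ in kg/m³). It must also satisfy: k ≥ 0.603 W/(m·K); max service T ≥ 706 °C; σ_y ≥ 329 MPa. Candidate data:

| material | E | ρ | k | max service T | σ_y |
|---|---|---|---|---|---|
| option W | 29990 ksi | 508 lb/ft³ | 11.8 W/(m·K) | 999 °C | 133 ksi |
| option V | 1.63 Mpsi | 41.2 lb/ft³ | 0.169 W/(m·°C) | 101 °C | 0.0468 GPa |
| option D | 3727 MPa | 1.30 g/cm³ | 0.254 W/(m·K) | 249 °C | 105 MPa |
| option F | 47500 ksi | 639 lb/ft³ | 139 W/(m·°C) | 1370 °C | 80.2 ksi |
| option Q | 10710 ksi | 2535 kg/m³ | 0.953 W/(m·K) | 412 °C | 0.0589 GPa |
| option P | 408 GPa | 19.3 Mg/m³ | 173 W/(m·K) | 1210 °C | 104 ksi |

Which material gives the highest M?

option W

Screen on constraints: k ≥ 0.603 W/(m·K); max service T ≥ 706 °C; σ_y ≥ 329 MPa. Survivors: option W, option F, option P.
After converting to SI:
  option W: E = 206.8 GPa, ρ = 8137 kg/m³
  option F: E = 327.5 GPa, ρ = 10240 kg/m³
  option P: E = 408.0 GPa, ρ = 19300 kg/m³
  option W: M = 0.727×10⁻³
  option F: M = 0.673×10⁻³
  option P: M = 0.384×10⁻³
Option W ranks first.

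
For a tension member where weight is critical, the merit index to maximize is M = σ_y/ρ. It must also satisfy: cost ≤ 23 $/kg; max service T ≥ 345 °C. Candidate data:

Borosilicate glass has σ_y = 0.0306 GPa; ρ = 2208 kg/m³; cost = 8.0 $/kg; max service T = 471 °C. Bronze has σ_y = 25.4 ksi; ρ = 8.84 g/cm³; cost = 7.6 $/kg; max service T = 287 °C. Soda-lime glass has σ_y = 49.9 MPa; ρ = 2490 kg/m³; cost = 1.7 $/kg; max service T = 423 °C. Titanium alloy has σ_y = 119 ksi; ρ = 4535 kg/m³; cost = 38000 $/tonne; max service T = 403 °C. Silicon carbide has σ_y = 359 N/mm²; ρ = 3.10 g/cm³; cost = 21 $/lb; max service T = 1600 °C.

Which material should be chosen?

Screen on constraints: cost ≤ 23 $/kg; max service T ≥ 345 °C. Survivors: borosilicate glass, soda-lime glass.
Putting every candidate on a common basis:
  borosilicate glass: σ_y = 30.60 MPa, ρ = 2208 kg/m³
  soda-lime glass: σ_y = 49.90 MPa, ρ = 2490 kg/m³
  soda-lime glass: M = 20.0 kN·m/kg
  borosilicate glass: M = 13.9 kN·m/kg
Highest index: soda-lime glass.

soda-lime glass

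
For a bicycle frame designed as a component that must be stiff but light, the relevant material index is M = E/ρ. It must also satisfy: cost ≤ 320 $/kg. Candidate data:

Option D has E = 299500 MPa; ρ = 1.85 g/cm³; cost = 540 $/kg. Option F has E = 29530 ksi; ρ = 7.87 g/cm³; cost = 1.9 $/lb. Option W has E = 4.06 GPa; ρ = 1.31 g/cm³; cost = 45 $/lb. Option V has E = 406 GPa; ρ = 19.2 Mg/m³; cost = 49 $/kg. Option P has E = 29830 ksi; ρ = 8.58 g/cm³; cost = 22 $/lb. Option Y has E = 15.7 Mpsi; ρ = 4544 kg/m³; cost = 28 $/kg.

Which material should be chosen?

Screen on constraints: cost ≤ 320 $/kg. Survivors: option F, option W, option V, option P, option Y.
Convert each candidate to consistent units, then evaluate M:
  option F: E = 203.6 GPa, ρ = 7870 kg/m³
  option W: E = 4.060 GPa, ρ = 1310 kg/m³
  option V: E = 406.0 GPa, ρ = 19200 kg/m³
  option P: E = 205.7 GPa, ρ = 8580 kg/m³
  option Y: E = 108.2 GPa, ρ = 4544 kg/m³
  option F: M = 25.9 MN·m/kg
  option P: M = 24.0 MN·m/kg
  option Y: M = 23.8 MN·m/kg
  option V: M = 21.1 MN·m/kg
  option W: M = 3.10 MN·m/kg
Highest index: option F.

option F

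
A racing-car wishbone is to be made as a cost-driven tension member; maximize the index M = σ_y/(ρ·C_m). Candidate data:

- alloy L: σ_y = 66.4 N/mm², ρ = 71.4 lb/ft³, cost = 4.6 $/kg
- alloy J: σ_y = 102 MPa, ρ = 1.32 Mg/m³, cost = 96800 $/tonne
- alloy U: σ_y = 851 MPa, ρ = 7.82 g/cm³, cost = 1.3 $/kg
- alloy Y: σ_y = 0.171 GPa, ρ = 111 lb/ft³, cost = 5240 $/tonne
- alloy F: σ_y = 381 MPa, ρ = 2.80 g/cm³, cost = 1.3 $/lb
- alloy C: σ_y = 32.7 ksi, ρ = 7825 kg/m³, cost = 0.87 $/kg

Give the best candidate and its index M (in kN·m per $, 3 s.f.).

alloy U, M = 83.7 kN·m per $

Putting every candidate on a common basis:
  alloy L: σ_y = 66.40 MPa, ρ = 1144 kg/m³, cost = 4.600 $/kg
  alloy J: σ_y = 102.0 MPa, ρ = 1320 kg/m³, cost = 96.80 $/kg
  alloy U: σ_y = 851.0 MPa, ρ = 7820 kg/m³, cost = 1.300 $/kg
  alloy Y: σ_y = 171.0 MPa, ρ = 1778 kg/m³, cost = 5.240 $/kg
  alloy F: σ_y = 381.0 MPa, ρ = 2800 kg/m³, cost = 2.866 $/kg
  alloy C: σ_y = 225.5 MPa, ρ = 7825 kg/m³, cost = 0.8700 $/kg
  alloy U: M = 83.7 kN·m per $
  alloy F: M = 47.5 kN·m per $
  alloy C: M = 33.1 kN·m per $
  alloy Y: M = 18.4 kN·m per $
  alloy L: M = 12.6 kN·m per $
  alloy J: M = 0.798 kN·m per $
Highest index: alloy U.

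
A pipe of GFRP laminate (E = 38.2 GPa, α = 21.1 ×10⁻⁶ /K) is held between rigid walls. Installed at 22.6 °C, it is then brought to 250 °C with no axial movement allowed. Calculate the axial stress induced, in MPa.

ΔT = 227.4 K. Constrained thermal stress σ = E·α·ΔT = 38.20×10³ MPa × 21.1×10⁻⁶ × 227.4 = 183 MPa (compressive).

183 MPa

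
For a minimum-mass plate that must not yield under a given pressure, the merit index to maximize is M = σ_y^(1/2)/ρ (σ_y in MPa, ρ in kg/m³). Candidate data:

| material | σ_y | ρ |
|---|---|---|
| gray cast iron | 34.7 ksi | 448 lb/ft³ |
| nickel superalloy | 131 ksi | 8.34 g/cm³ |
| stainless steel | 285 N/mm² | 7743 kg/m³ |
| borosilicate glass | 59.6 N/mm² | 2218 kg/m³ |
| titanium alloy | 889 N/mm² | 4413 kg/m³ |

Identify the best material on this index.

titanium alloy

Putting every candidate on a common basis:
  gray cast iron: σ_y = 239.2 MPa, ρ = 7176 kg/m³
  nickel superalloy: σ_y = 903.2 MPa, ρ = 8340 kg/m³
  stainless steel: σ_y = 285.0 MPa, ρ = 7743 kg/m³
  borosilicate glass: σ_y = 59.60 MPa, ρ = 2218 kg/m³
  titanium alloy: σ_y = 889.0 MPa, ρ = 4413 kg/m³
  titanium alloy: M = 6.76×10⁻³
  nickel superalloy: M = 3.60×10⁻³
  borosilicate glass: M = 3.48×10⁻³
  stainless steel: M = 2.18×10⁻³
  gray cast iron: M = 2.16×10⁻³
The maximum is for titanium alloy.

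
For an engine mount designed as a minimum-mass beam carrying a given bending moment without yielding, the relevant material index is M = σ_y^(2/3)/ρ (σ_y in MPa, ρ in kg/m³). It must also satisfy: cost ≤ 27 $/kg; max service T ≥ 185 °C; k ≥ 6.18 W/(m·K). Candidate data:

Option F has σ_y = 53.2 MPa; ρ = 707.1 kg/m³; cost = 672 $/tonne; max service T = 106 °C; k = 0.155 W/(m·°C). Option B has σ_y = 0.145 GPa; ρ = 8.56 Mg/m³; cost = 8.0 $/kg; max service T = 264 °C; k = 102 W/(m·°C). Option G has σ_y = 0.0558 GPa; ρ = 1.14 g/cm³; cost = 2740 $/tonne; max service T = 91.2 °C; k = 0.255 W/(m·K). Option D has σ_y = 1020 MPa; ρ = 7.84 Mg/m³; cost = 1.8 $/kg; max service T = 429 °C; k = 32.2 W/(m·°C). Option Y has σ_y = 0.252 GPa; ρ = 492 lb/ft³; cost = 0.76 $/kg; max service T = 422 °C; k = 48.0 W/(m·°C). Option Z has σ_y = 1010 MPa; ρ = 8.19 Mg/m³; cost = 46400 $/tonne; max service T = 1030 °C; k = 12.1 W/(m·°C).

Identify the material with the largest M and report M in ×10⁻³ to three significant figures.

option D, M = 12.9×10⁻³

Screen on constraints: cost ≤ 27 $/kg; max service T ≥ 185 °C; k ≥ 6.18 W/(m·K). Survivors: option B, option D, option Y.
Normalizing units and computing the index:
  option B: σ_y = 145.0 MPa, ρ = 8560 kg/m³
  option D: σ_y = 1020 MPa, ρ = 7840 kg/m³
  option Y: σ_y = 252.0 MPa, ρ = 7881 kg/m³
  option D: M = 12.9×10⁻³
  option Y: M = 5.06×10⁻³
  option B: M = 3.22×10⁻³
Option D has the largest M.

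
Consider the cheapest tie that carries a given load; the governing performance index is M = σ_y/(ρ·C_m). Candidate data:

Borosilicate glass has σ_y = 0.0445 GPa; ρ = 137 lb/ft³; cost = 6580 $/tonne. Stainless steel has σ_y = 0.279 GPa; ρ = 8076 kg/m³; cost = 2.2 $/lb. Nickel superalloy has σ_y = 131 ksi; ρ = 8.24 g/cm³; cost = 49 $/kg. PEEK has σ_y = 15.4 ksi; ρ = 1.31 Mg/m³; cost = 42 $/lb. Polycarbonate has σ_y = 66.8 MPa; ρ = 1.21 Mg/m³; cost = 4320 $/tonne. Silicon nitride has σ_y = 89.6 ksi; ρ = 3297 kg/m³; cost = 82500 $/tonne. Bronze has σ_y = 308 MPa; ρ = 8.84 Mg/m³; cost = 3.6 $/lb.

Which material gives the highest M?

Putting every candidate on a common basis:
  borosilicate glass: σ_y = 44.50 MPa, ρ = 2195 kg/m³, cost = 6.580 $/kg
  stainless steel: σ_y = 279.0 MPa, ρ = 8076 kg/m³, cost = 4.850 $/kg
  nickel superalloy: σ_y = 903.2 MPa, ρ = 8240 kg/m³, cost = 49.00 $/kg
  PEEK: σ_y = 106.2 MPa, ρ = 1310 kg/m³, cost = 92.59 $/kg
  polycarbonate: σ_y = 66.80 MPa, ρ = 1210 kg/m³, cost = 4.320 $/kg
  silicon nitride: σ_y = 617.8 MPa, ρ = 3297 kg/m³, cost = 82.50 $/kg
  bronze: σ_y = 308.0 MPa, ρ = 8840 kg/m³, cost = 7.937 $/kg
  polycarbonate: M = 12.8 kN·m per $
  stainless steel: M = 7.12 kN·m per $
  bronze: M = 4.39 kN·m per $
  borosilicate glass: M = 3.08 kN·m per $
  silicon nitride: M = 2.27 kN·m per $
  nickel superalloy: M = 2.24 kN·m per $
  PEEK: M = 0.875 kN·m per $
The maximum is for polycarbonate.

polycarbonate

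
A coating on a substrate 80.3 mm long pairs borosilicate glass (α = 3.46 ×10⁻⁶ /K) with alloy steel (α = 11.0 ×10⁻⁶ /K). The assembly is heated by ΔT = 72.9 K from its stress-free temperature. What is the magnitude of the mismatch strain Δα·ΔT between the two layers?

Δα = |3.46 − 11.0|×10⁻⁶/K = 7.54×10⁻⁶/K.
Mismatch strain = Δα·ΔT = 7.54×10⁻⁶ × 72.9 = 5.50×10⁻⁴.

5.50×10⁻⁴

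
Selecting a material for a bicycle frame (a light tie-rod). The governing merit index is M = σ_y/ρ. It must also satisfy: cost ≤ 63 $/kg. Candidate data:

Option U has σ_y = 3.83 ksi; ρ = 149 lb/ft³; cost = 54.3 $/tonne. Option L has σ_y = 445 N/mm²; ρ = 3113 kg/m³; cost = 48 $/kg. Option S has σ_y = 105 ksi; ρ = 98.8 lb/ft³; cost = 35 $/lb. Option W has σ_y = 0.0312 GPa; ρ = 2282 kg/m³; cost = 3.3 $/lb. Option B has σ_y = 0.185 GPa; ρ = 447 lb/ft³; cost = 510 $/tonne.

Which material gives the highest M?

option L

Screen on constraints: cost ≤ 63 $/kg. Survivors: option U, option L, option W, option B.
Normalizing units and computing the index:
  option U: σ_y = 26.41 MPa, ρ = 2387 kg/m³
  option L: σ_y = 445.0 MPa, ρ = 3113 kg/m³
  option W: σ_y = 31.20 MPa, ρ = 2282 kg/m³
  option B: σ_y = 185.0 MPa, ρ = 7160 kg/m³
  option L: M = 143 kN·m/kg
  option B: M = 25.8 kN·m/kg
  option W: M = 13.7 kN·m/kg
  option U: M = 11.1 kN·m/kg
Highest index: option L.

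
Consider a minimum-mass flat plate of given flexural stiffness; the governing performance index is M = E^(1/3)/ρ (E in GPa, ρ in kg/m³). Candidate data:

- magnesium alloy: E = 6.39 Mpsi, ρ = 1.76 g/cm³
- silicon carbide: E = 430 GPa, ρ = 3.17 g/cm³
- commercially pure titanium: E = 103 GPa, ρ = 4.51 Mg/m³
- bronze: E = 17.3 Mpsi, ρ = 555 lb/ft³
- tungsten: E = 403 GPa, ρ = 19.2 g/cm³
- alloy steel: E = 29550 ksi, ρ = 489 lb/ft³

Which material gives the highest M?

silicon carbide

Putting every candidate on a common basis:
  magnesium alloy: E = 44.06 GPa, ρ = 1760 kg/m³
  silicon carbide: E = 430.0 GPa, ρ = 3170 kg/m³
  commercially pure titanium: E = 103.0 GPa, ρ = 4510 kg/m³
  bronze: E = 119.3 GPa, ρ = 8890 kg/m³
  tungsten: E = 403.0 GPa, ρ = 19200 kg/m³
  alloy steel: E = 203.7 GPa, ρ = 7833 kg/m³
  silicon carbide: M = 2.38×10⁻³
  magnesium alloy: M = 2.01×10⁻³
  commercially pure titanium: M = 1.04×10⁻³
  alloy steel: M = 0.751×10⁻³
  bronze: M = 0.554×10⁻³
  tungsten: M = 0.385×10⁻³
Highest index: silicon carbide.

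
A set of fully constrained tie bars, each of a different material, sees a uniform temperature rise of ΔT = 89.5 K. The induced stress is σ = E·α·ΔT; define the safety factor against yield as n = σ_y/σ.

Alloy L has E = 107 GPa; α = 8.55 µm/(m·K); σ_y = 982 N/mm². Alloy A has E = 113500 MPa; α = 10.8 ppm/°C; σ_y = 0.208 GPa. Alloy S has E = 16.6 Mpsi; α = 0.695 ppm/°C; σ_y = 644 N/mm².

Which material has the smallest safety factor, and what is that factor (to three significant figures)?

alloy A, n = 1.90

In consistent units (E in GPa, α in ×10⁻⁶/K, σ_y in MPa):
  alloy L: E = 107.0, α = 8.55, σ_y = 982.0 → σ = 81.9 MPa, n = 12.0
  alloy A: E = 113.5, α = 10.8, σ_y = 208.0 → σ = 110 MPa, n = 1.90
  alloy S: E = 114.5, α = 0.695, σ_y = 644.0 → σ = 7.12 MPa, n = 90.5
Smallest n: alloy A with n = 1.90.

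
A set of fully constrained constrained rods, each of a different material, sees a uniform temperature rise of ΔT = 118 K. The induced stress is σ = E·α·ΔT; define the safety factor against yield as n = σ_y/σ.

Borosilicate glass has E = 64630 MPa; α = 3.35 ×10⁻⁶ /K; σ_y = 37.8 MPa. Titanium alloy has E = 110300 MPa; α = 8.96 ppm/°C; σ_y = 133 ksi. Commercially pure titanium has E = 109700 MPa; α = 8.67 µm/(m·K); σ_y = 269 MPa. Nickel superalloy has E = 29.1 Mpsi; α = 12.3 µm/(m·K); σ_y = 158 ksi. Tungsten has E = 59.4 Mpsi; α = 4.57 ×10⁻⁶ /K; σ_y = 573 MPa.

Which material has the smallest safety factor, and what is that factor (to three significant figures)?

With everything in SI (GPa, ×10⁻⁶/K, MPa):
  borosilicate glass: E = 64.63, α = 3.35, σ_y = 37.80 → σ = 25.5 MPa, n = 1.48
  titanium alloy: E = 110.3, α = 8.96, σ_y = 917.0 → σ = 117 MPa, n = 7.86
  commercially pure titanium: E = 109.7, α = 8.67, σ_y = 269.0 → σ = 112 MPa, n = 2.40
  nickel superalloy: E = 200.6, α = 12.3, σ_y = 1089 → σ = 291 MPa, n = 3.74
  tungsten: E = 409.5, α = 4.57, σ_y = 573.0 → σ = 221 MPa, n = 2.59
The minimum is borosilicate glass at n = 1.48.

borosilicate glass, n = 1.48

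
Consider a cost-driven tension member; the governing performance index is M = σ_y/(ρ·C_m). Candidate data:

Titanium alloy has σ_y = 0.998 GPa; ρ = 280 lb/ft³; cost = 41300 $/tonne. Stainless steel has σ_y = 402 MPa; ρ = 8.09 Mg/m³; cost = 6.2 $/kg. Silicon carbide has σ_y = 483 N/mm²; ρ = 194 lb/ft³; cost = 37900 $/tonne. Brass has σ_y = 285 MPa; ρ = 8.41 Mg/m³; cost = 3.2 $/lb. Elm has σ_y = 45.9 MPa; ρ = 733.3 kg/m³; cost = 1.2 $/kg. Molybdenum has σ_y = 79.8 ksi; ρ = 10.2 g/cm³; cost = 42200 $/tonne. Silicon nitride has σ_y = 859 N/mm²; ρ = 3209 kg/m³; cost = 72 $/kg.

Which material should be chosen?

elm

Convert each candidate to consistent units, then evaluate M:
  titanium alloy: σ_y = 998.0 MPa, ρ = 4485 kg/m³, cost = 41.30 $/kg
  stainless steel: σ_y = 402.0 MPa, ρ = 8090 kg/m³, cost = 6.200 $/kg
  silicon carbide: σ_y = 483.0 MPa, ρ = 3108 kg/m³, cost = 37.90 $/kg
  brass: σ_y = 285.0 MPa, ρ = 8410 kg/m³, cost = 7.055 $/kg
  elm: σ_y = 45.90 MPa, ρ = 733.3 kg/m³, cost = 1.200 $/kg
  molybdenum: σ_y = 550.2 MPa, ρ = 10200 kg/m³, cost = 42.20 $/kg
  silicon nitride: σ_y = 859.0 MPa, ρ = 3209 kg/m³, cost = 72.00 $/kg
  elm: M = 52.2 kN·m per $
  stainless steel: M = 8.01 kN·m per $
  titanium alloy: M = 5.39 kN·m per $
  brass: M = 4.80 kN·m per $
  silicon carbide: M = 4.10 kN·m per $
  silicon nitride: M = 3.72 kN·m per $
  molybdenum: M = 1.28 kN·m per $
Highest index: elm.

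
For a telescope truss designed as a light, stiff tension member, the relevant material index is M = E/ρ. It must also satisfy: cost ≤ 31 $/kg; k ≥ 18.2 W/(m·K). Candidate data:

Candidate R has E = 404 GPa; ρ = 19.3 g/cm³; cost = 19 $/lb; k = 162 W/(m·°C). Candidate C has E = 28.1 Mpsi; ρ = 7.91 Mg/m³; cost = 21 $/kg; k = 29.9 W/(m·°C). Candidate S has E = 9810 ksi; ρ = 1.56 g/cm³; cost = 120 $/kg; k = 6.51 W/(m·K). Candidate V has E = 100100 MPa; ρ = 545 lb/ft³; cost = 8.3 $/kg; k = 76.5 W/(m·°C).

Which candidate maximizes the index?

candidate C

Screen on constraints: cost ≤ 31 $/kg; k ≥ 18.2 W/(m·K). Survivors: candidate C, candidate V.
Normalizing units and computing the index:
  candidate C: E = 193.7 GPa, ρ = 7910 kg/m³
  candidate V: E = 100.1 GPa, ρ = 8730 kg/m³
  candidate C: M = 24.5 MN·m/kg
  candidate V: M = 11.5 MN·m/kg
Candidate C has the largest M.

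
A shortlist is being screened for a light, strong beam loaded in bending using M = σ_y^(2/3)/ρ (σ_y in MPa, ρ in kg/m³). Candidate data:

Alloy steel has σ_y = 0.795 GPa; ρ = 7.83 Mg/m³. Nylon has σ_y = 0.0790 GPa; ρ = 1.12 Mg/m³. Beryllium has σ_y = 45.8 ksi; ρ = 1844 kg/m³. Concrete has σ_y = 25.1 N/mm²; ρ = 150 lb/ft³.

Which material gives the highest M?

Putting every candidate on a common basis:
  alloy steel: σ_y = 795.0 MPa, ρ = 7830 kg/m³
  nylon: σ_y = 79.00 MPa, ρ = 1120 kg/m³
  beryllium: σ_y = 315.8 MPa, ρ = 1844 kg/m³
  concrete: σ_y = 25.10 MPa, ρ = 2403 kg/m³
  beryllium: M = 25.1×10⁻³
  nylon: M = 16.4×10⁻³
  alloy steel: M = 11.0×10⁻³
  concrete: M = 3.57×10⁻³
Beryllium has the largest M.

beryllium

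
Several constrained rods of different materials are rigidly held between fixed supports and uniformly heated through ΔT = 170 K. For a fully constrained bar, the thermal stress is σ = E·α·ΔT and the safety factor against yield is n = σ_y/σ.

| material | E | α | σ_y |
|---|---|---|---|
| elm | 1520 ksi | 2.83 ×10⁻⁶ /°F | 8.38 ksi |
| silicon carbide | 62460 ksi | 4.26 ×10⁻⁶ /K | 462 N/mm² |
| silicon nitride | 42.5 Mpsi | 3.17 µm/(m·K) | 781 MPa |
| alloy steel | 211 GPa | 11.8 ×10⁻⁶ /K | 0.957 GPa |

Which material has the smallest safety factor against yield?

silicon carbide

Per material, after unit conversion:
  elm: E = 10.48, α = 5.09, σ_y = 57.78 → σ = 9.08 MPa, n = 6.37
  silicon carbide: E = 430.6, α = 4.26, σ_y = 462.0 → σ = 312 MPa, n = 1.48
  silicon nitride: E = 293.0, α = 3.17, σ_y = 781.0 → σ = 158 MPa, n = 4.95
  alloy steel: E = 211.0, α = 11.8, σ_y = 957.0 → σ = 423 MPa, n = 2.26
Smallest n: silicon carbide with n = 1.48.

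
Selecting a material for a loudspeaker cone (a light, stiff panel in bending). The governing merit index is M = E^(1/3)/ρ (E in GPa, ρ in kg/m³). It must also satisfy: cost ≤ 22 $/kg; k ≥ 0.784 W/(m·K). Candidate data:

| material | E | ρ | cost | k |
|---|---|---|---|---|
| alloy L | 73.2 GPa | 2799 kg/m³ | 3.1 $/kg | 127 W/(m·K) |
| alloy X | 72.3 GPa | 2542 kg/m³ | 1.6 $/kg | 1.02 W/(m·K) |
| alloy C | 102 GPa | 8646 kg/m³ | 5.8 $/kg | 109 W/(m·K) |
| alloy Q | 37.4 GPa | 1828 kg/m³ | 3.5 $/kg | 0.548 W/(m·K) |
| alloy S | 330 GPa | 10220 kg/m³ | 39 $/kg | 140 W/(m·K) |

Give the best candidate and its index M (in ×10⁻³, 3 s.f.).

alloy X, M = 1.64×10⁻³

Screen on constraints: cost ≤ 22 $/kg; k ≥ 0.784 W/(m·K). Survivors: alloy L, alloy X, alloy C.
Evaluate M for each candidate:
  alloy X: M = 1.64×10⁻³
  alloy L: M = 1.49×10⁻³
  alloy C: M = 0.540×10⁻³
Alloy X has the largest M.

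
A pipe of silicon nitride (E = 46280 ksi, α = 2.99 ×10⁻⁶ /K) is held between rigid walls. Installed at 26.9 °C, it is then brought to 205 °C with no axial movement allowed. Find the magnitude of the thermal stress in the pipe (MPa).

170 MPa

E = 46280 ksi = 319.1 GPa.
ΔT = 178.1 K. Constrained thermal stress σ = E·α·ΔT = 319.1×10³ MPa × 2.99×10⁻⁶ × 178.1 = 170 MPa (compressive).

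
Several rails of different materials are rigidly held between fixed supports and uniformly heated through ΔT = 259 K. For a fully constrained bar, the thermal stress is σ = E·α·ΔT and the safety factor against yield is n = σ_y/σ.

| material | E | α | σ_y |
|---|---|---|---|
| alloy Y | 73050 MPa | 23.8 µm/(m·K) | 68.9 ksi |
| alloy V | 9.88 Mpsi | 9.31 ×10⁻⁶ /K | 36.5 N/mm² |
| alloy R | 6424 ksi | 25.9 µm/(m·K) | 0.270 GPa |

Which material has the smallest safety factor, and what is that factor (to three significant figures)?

alloy V, n = 0.222

Converting E to GPa, α to ×10⁻⁶/K, σ_y to MPa, then σ and n for each:
  alloy Y: E = 73.05, α = 23.8, σ_y = 475.0 → σ = 450 MPa, n = 1.05
  alloy V: E = 68.12, α = 9.31, σ_y = 36.50 → σ = 164 MPa, n = 0.222
  alloy R: E = 44.29, α = 25.9, σ_y = 270.0 → σ = 297 MPa, n = 0.909
Smallest n: alloy V with n = 0.222.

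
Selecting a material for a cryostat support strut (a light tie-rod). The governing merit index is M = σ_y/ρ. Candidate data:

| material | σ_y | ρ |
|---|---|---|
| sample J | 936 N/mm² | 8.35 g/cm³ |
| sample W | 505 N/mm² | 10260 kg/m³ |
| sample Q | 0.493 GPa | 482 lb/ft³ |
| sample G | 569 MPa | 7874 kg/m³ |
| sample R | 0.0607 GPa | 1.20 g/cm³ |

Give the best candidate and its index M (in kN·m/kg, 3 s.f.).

In SI units:
  sample J: σ_y = 936.0 MPa, ρ = 8350 kg/m³
  sample W: σ_y = 505.0 MPa, ρ = 10260 kg/m³
  sample Q: σ_y = 493.0 MPa, ρ = 7721 kg/m³
  sample G: σ_y = 569.0 MPa, ρ = 7874 kg/m³
  sample R: σ_y = 60.70 MPa, ρ = 1200 kg/m³
  sample J: M = 112 kN·m/kg
  sample G: M = 72.3 kN·m/kg
  sample Q: M = 63.9 kN·m/kg
  sample R: M = 50.6 kN·m/kg
  sample W: M = 49.2 kN·m/kg
Highest index: sample J.

sample J, M = 112 kN·m/kg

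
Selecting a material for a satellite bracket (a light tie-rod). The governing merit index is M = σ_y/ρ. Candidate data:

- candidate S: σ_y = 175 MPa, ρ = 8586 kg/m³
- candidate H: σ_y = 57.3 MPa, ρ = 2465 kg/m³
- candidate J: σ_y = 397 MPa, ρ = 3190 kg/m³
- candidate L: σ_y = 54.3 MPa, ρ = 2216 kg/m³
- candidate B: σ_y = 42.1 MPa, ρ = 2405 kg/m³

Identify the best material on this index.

Computing M directly (units already consistent):
  candidate J: M = 124 kN·m/kg
  candidate L: M = 24.5 kN·m/kg
  candidate H: M = 23.2 kN·m/kg
  candidate S: M = 20.4 kN·m/kg
  candidate B: M = 17.5 kN·m/kg
Candidate J has the largest M.

candidate J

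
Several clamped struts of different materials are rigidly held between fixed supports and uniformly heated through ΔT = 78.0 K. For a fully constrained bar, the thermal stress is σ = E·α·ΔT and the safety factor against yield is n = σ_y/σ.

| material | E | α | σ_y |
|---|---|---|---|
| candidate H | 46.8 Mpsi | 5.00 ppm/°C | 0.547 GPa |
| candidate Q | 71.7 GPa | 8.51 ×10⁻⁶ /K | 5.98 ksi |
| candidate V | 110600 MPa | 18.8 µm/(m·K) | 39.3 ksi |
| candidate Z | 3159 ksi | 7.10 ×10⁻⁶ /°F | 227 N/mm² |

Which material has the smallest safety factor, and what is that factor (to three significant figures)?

In consistent units (E in GPa, α in ×10⁻⁶/K, σ_y in MPa):
  candidate H: E = 322.7, α = 5.00, σ_y = 547.0 → σ = 126 MPa, n = 4.35
  candidate Q: E = 71.70, α = 8.51, σ_y = 41.23 → σ = 47.6 MPa, n = 0.866
  candidate V: E = 110.6, α = 18.8, σ_y = 271.0 → σ = 162 MPa, n = 1.67
  candidate Z: E = 21.78, α = 12.8, σ_y = 227.0 → σ = 21.7 MPa, n = 10.5
Smallest n: candidate Q with n = 0.866.

candidate Q, n = 0.866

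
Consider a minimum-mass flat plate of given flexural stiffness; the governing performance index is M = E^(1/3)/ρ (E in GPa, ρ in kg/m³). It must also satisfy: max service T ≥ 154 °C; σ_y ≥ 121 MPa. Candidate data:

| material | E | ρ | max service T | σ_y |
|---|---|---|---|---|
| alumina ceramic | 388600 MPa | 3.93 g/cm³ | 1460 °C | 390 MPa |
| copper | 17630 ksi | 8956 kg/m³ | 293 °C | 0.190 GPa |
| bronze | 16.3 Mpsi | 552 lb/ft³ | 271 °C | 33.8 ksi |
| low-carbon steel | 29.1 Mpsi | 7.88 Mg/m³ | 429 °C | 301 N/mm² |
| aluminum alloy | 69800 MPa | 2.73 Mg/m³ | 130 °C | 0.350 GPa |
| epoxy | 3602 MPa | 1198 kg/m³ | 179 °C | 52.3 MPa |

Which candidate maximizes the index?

Screen on constraints: max service T ≥ 154 °C; σ_y ≥ 121 MPa. Survivors: alumina ceramic, copper, bronze, low-carbon steel.
Normalizing units and computing the index:
  alumina ceramic: E = 388.6 GPa, ρ = 3930 kg/m³
  copper: E = 121.6 GPa, ρ = 8956 kg/m³
  bronze: E = 112.4 GPa, ρ = 8842 kg/m³
  low-carbon steel: E = 200.6 GPa, ρ = 7880 kg/m³
  alumina ceramic: M = 1.86×10⁻³
  low-carbon steel: M = 0.743×10⁻³
  copper: M = 0.553×10⁻³
  bronze: M = 0.546×10⁻³
Alumina ceramic has the largest M.

alumina ceramic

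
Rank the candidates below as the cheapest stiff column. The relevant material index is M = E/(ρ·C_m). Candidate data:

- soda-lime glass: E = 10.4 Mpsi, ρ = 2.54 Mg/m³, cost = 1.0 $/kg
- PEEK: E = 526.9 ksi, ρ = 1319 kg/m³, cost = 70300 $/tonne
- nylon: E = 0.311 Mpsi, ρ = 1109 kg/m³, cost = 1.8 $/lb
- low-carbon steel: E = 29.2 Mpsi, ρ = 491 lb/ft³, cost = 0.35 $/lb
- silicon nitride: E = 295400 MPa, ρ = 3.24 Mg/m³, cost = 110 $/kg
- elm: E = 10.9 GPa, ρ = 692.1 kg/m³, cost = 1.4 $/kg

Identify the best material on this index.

Convert each candidate to consistent units, then evaluate M:
  soda-lime glass: E = 71.71 GPa, ρ = 2540 kg/m³, cost = 1.000 $/kg
  PEEK: E = 3.633 GPa, ρ = 1319 kg/m³, cost = 70.30 $/kg
  nylon: E = 2.144 GPa, ρ = 1109 kg/m³, cost = 3.968 $/kg
  low-carbon steel: E = 201.3 GPa, ρ = 7865 kg/m³, cost = 0.7716 $/kg
  silicon nitride: E = 295.4 GPa, ρ = 3240 kg/m³, cost = 110.0 $/kg
  elm: E = 10.90 GPa, ρ = 692.1 kg/m³, cost = 1.400 $/kg
  low-carbon steel: M = 33.2 MN·m per $
  soda-lime glass: M = 28.2 MN·m per $
  elm: M = 11.2 MN·m per $
  silicon nitride: M = 0.829 MN·m per $
  nylon: M = 0.487 MN·m per $
  PEEK: M = 0.0392 MN·m per $
Low-carbon steel has the largest M.

low-carbon steel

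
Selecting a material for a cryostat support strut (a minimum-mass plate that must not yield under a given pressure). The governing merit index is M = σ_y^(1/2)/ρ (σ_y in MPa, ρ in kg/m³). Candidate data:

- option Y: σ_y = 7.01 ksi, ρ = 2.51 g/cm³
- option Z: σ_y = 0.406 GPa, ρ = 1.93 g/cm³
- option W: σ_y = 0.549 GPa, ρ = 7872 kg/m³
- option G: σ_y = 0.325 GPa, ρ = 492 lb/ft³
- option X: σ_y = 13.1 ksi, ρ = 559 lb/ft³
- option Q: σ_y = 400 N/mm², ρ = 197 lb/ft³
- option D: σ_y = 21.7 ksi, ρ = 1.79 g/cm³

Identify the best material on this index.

option Z

Normalizing units and computing the index:
  option Y: σ_y = 48.33 MPa, ρ = 2510 kg/m³
  option Z: σ_y = 406.0 MPa, ρ = 1930 kg/m³
  option W: σ_y = 549.0 MPa, ρ = 7872 kg/m³
  option G: σ_y = 325.0 MPa, ρ = 7881 kg/m³
  option X: σ_y = 90.32 MPa, ρ = 8954 kg/m³
  option Q: σ_y = 400.0 MPa, ρ = 3156 kg/m³
  option D: σ_y = 149.6 MPa, ρ = 1790 kg/m³
  option Z: M = 10.4×10⁻³
  option D: M = 6.83×10⁻³
  option Q: M = 6.34×10⁻³
  option W: M = 2.98×10⁻³
  option Y: M = 2.77×10⁻³
  option G: M = 2.29×10⁻³
  option X: M = 1.06×10⁻³
Option Z has the largest M.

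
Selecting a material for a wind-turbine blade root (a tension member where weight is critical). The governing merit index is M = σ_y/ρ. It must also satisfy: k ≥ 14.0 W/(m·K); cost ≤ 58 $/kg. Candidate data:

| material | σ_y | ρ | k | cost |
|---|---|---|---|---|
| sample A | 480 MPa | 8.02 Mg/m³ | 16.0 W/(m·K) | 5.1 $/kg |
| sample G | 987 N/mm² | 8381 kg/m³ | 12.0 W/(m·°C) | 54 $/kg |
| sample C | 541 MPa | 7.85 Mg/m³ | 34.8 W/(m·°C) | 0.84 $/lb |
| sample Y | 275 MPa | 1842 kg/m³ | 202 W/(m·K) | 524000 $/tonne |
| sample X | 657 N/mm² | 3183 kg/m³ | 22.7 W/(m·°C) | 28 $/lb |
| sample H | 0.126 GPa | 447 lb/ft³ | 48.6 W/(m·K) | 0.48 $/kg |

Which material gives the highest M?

Screen on constraints: k ≥ 14.0 W/(m·K); cost ≤ 58 $/kg. Survivors: sample A, sample C, sample H.
After converting to SI:
  sample A: σ_y = 480.0 MPa, ρ = 8020 kg/m³
  sample C: σ_y = 541.0 MPa, ρ = 7850 kg/m³
  sample H: σ_y = 126.0 MPa, ρ = 7160 kg/m³
  sample C: M = 68.9 kN·m/kg
  sample A: M = 59.9 kN·m/kg
  sample H: M = 17.6 kN·m/kg
Sample C has the largest M.

sample C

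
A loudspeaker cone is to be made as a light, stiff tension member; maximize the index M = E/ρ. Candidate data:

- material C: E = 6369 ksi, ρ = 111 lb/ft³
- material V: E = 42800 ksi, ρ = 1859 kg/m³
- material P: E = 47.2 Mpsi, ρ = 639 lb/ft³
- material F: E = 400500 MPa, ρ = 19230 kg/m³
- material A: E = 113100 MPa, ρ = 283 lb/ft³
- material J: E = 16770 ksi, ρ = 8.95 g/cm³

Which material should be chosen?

Putting every candidate on a common basis:
  material C: E = 43.91 GPa, ρ = 1778 kg/m³
  material V: E = 295.1 GPa, ρ = 1859 kg/m³
  material P: E = 325.4 GPa, ρ = 10240 kg/m³
  material F: E = 400.5 GPa, ρ = 19230 kg/m³
  material A: E = 113.1 GPa, ρ = 4533 kg/m³
  material J: E = 115.6 GPa, ρ = 8950 kg/m³
  material V: M = 159 MN·m/kg
  material P: M = 31.8 MN·m/kg
  material A: M = 24.9 MN·m/kg
  material C: M = 24.7 MN·m/kg
  material F: M = 20.8 MN·m/kg
  material J: M = 12.9 MN·m/kg
The maximum is for material V.

material V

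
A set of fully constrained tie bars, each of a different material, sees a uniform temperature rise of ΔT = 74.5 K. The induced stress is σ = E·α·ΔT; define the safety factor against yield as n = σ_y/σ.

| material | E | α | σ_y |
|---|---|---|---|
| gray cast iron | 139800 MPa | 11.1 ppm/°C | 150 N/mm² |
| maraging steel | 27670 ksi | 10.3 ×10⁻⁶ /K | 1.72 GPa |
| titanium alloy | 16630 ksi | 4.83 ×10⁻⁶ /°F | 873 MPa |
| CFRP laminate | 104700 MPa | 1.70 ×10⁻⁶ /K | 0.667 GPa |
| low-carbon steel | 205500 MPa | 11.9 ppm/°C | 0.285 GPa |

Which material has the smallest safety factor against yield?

gray cast iron

Per material, after unit conversion:
  gray cast iron: E = 139.8, α = 11.1, σ_y = 150.0 → σ = 116 MPa, n = 1.30
  maraging steel: E = 190.8, α = 10.3, σ_y = 1720 → σ = 146 MPa, n = 11.7
  titanium alloy: E = 114.7, α = 8.69, σ_y = 873.0 → σ = 74.3 MPa, n = 11.8
  CFRP laminate: E = 104.7, α = 1.70, σ_y = 667.0 → σ = 13.3 MPa, n = 50.3
  low-carbon steel: E = 205.5, α = 11.9, σ_y = 285.0 → σ = 182 MPa, n = 1.56
The minimum is gray cast iron at n = 1.30.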